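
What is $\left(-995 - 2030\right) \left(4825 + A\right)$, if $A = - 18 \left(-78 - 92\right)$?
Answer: $-23852125$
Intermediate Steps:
$A = 3060$ ($A = \left(-18\right) \left(-170\right) = 3060$)
$\left(-995 - 2030\right) \left(4825 + A\right) = \left(-995 - 2030\right) \left(4825 + 3060\right) = \left(-3025\right) 7885 = -23852125$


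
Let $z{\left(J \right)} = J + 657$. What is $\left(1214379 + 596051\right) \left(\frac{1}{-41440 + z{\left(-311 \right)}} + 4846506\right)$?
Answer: $\frac{180284717292791045}{20547} \approx 8.7743 \cdot 10^{12}$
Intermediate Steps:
$z{\left(J \right)} = 657 + J$
$\left(1214379 + 596051\right) \left(\frac{1}{-41440 + z{\left(-311 \right)}} + 4846506\right) = \left(1214379 + 596051\right) \left(\frac{1}{-41440 + \left(657 - 311\right)} + 4846506\right) = 1810430 \left(\frac{1}{-41440 + 346} + 4846506\right) = 1810430 \left(\frac{1}{-41094} + 4846506\right) = 1810430 \left(- \frac{1}{41094} + 4846506\right) = 1810430 \cdot \frac{199162317563}{41094} = \frac{180284717292791045}{20547}$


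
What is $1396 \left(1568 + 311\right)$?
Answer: $2623084$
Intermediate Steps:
$1396 \left(1568 + 311\right) = 1396 \cdot 1879 = 2623084$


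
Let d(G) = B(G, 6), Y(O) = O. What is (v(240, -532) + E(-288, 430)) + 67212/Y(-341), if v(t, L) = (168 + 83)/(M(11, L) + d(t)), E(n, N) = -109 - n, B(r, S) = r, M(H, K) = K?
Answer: -1888107/99572 ≈ -18.962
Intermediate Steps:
d(G) = G
v(t, L) = 251/(L + t) (v(t, L) = (168 + 83)/(L + t) = 251/(L + t))
(v(240, -532) + E(-288, 430)) + 67212/Y(-341) = (251/(-532 + 240) + (-109 - 1*(-288))) + 67212/(-341) = (251/(-292) + (-109 + 288)) + 67212*(-1/341) = (251*(-1/292) + 179) - 67212/341 = (-251/292 + 179) - 67212/341 = 52017/292 - 67212/341 = -1888107/99572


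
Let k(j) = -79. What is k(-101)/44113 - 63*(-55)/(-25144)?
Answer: -22119703/158453896 ≈ -0.13960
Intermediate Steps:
k(-101)/44113 - 63*(-55)/(-25144) = -79/44113 - 63*(-55)/(-25144) = -79*1/44113 + 3465*(-1/25144) = -79/44113 - 495/3592 = -22119703/158453896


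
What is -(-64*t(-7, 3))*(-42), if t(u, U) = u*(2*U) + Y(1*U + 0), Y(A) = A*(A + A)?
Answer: 64512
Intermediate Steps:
Y(A) = 2*A² (Y(A) = A*(2*A) = 2*A²)
t(u, U) = 2*U² + 2*U*u (t(u, U) = u*(2*U) + 2*(1*U + 0)² = 2*U*u + 2*(U + 0)² = 2*U*u + 2*U² = 2*U² + 2*U*u)
-(-64*t(-7, 3))*(-42) = -(-128*3*(3 - 7))*(-42) = -(-128*3*(-4))*(-42) = -(-64*(-24))*(-42) = -1536*(-42) = -1*(-64512) = 64512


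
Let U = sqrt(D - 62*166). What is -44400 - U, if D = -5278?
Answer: -44400 - 3*I*sqrt(1730) ≈ -44400.0 - 124.78*I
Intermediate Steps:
U = 3*I*sqrt(1730) (U = sqrt(-5278 - 62*166) = sqrt(-5278 - 10292) = sqrt(-15570) = 3*I*sqrt(1730) ≈ 124.78*I)
-44400 - U = -44400 - 3*I*sqrt(1730)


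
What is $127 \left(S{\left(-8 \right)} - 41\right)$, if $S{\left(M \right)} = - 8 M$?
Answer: $2921$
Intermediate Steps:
$127 \left(S{\left(-8 \right)} - 41\right) = 127 \left(\left(-8\right) \left(-8\right) - 41\right) = 127 \left(64 - 41\right) = 127 \cdot 23 = 2921$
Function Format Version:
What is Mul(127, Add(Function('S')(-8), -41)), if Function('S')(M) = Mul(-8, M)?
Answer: 2921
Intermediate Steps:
Mul(127, Add(Function('S')(-8), -41)) = Mul(127, Add(Mul(-8, -8), -41)) = Mul(127, Add(64, -41)) = Mul(127, 23) = 2921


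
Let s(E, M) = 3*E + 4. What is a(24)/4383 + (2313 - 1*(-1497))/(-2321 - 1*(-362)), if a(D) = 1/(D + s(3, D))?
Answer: -205956517/105897663 ≈ -1.9449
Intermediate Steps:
s(E, M) = 4 + 3*E
a(D) = 1/(13 + D) (a(D) = 1/(D + (4 + 3*3)) = 1/(D + (4 + 9)) = 1/(D + 13) = 1/(13 + D))
a(24)/4383 + (2313 - 1*(-1497))/(-2321 - 1*(-362)) = 1/((13 + 24)*4383) + (2313 - 1*(-1497))/(-2321 - 1*(-362)) = (1/4383)/37 + (2313 + 1497)/(-2321 + 362) = (1/37)*(1/4383) + 3810/(-1959) = 1/162171 + 3810*(-1/1959) = 1/162171 - 1270/653 = -205956517/105897663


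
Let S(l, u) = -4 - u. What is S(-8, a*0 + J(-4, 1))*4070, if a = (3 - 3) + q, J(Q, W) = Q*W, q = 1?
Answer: 0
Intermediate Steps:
a = 1 (a = (3 - 3) + 1 = 0 + 1 = 1)
S(-8, a*0 + J(-4, 1))*4070 = (-4 - (1*0 - 4*1))*4070 = (-4 - (0 - 4))*4070 = (-4 - 1*(-4))*4070 = (-4 + 4)*4070 = 0*4070 = 0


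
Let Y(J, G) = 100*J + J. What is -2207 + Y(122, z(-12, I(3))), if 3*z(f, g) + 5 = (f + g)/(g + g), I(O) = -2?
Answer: 10115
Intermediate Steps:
z(f, g) = -5/3 + (f + g)/(6*g) (z(f, g) = -5/3 + ((f + g)/(g + g))/3 = -5/3 + ((f + g)/((2*g)))/3 = -5/3 + ((f + g)*(1/(2*g)))/3 = -5/3 + ((f + g)/(2*g))/3 = -5/3 + (f + g)/(6*g))
Y(J, G) = 101*J
-2207 + Y(122, z(-12, I(3))) = -2207 + 101*122 = -2207 + 12322 = 10115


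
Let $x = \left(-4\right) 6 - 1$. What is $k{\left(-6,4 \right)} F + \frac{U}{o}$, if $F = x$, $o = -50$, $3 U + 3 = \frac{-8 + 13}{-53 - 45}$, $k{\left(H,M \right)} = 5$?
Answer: $- \frac{1837201}{14700} \approx -124.98$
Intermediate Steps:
$U = - \frac{299}{294}$ ($U = -1 + \frac{\left(-8 + 13\right) \frac{1}{-53 - 45}}{3} = -1 + \frac{5 \frac{1}{-98}}{3} = -1 + \frac{5 \left(- \frac{1}{98}\right)}{3} = -1 + \frac{1}{3} \left(- \frac{5}{98}\right) = -1 - \frac{5}{294} = - \frac{299}{294} \approx -1.017$)
$x = -25$ ($x = -24 - 1 = -25$)
$F = -25$
$k{\left(-6,4 \right)} F + \frac{U}{o} = 5 \left(-25\right) - \frac{299}{294 \left(-50\right)} = -125 - - \frac{299}{14700} = -125 + \frac{299}{14700} = - \frac{1837201}{14700}$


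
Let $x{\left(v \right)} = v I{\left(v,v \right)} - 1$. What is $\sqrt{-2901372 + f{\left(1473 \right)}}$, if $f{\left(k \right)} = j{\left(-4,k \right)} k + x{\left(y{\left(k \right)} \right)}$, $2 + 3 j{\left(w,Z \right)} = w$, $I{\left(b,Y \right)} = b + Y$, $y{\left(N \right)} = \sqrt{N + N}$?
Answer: $i \sqrt{2898427} \approx 1702.5 i$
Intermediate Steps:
$y{\left(N \right)} = \sqrt{2} \sqrt{N}$ ($y{\left(N \right)} = \sqrt{2 N} = \sqrt{2} \sqrt{N}$)
$I{\left(b,Y \right)} = Y + b$
$x{\left(v \right)} = -1 + 2 v^{2}$ ($x{\left(v \right)} = v \left(v + v\right) - 1 = v 2 v - 1 = 2 v^{2} - 1 = -1 + 2 v^{2}$)
$j{\left(w,Z \right)} = - \frac{2}{3} + \frac{w}{3}$
$f{\left(k \right)} = -1 + 2 k$ ($f{\left(k \right)} = \left(- \frac{2}{3} + \frac{1}{3} \left(-4\right)\right) k + \left(-1 + 2 \left(\sqrt{2} \sqrt{k}\right)^{2}\right) = \left(- \frac{2}{3} - \frac{4}{3}\right) k + \left(-1 + 2 \cdot 2 k\right) = - 2 k + \left(-1 + 4 k\right) = -1 + 2 k$)
$\sqrt{-2901372 + f{\left(1473 \right)}} = \sqrt{-2901372 + \left(-1 + 2 \cdot 1473\right)} = \sqrt{-2901372 + \left(-1 + 2946\right)} = \sqrt{-2901372 + 2945} = \sqrt{-2898427} = i \sqrt{2898427}$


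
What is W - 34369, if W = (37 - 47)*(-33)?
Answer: -34039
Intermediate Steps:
W = 330 (W = -10*(-33) = 330)
W - 34369 = 330 - 34369 = -34039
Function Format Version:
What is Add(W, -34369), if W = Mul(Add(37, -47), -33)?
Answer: -34039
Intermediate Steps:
W = 330 (W = Mul(-10, -33) = 330)
Add(W, -34369) = Add(330, -34369) = -34039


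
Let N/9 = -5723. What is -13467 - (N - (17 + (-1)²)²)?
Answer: 38364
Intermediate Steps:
N = -51507 (N = 9*(-5723) = -51507)
-13467 - (N - (17 + (-1)²)²) = -13467 - (-51507 - (17 + (-1)²)²) = -13467 - (-51507 - (17 + 1)²) = -13467 - (-51507 - 1*18²) = -13467 - (-51507 - 1*324) = -13467 - (-51507 - 324) = -13467 - 1*(-51831) = -13467 + 51831 = 38364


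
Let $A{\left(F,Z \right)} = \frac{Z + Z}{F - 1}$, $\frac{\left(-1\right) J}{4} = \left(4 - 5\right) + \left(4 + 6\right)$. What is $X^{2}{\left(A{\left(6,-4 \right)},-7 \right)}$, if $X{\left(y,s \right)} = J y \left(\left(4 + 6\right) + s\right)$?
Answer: $\frac{746496}{25} \approx 29860.0$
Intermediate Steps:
$J = -36$ ($J = - 4 \left(\left(4 - 5\right) + \left(4 + 6\right)\right) = - 4 \left(-1 + 10\right) = \left(-4\right) 9 = -36$)
$A{\left(F,Z \right)} = \frac{2 Z}{-1 + F}$
$X{\left(y,s \right)} = - 36 y \left(10 + s\right)$ ($X{\left(y,s \right)} = - 36 y \left(\left(4 + 6\right) + s\right) = - 36 y \left(10 + s\right)$)
$X^{2}{\left(A{\left(6,-4 \right)},-7 \right)} = \left(- 36 \cdot 2 \left(-4\right) \frac{1}{-1 + 6} \left(10 - 7\right)\right)^{2} = \left(\left(-36\right) 2 \left(-4\right) \frac{1}{5} \cdot 3\right)^{2} = \left(\left(-36\right) \left(- \frac{8}{5}\right) 3\right)^{2} = \left(\frac{864}{5}\right)^{2} = \frac{746496}{25}$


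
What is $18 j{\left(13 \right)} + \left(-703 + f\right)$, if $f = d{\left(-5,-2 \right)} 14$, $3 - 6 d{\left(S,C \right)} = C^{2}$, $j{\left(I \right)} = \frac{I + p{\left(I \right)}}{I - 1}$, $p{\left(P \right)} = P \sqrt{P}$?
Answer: $- \frac{4115}{6} + \frac{39 \sqrt{13}}{2} \approx -615.53$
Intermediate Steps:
$p{\left(P \right)} = P^{\frac{3}{2}}$
$j{\left(I \right)} = \frac{I + I^{\frac{3}{2}}}{-1 + I}$ ($j{\left(I \right)} = \frac{I + I^{\frac{3}{2}}}{I - 1} = \frac{I + I^{\frac{3}{2}}}{-1 + I}$)
$d{\left(S,C \right)} = \frac{1}{2} - \frac{C^{2}}{6}$
$f = - \frac{7}{3}$ ($f = \left(\frac{1}{2} - \frac{\left(-2\right)^{2}}{6}\right) 14 = \left(\frac{1}{2} - \frac{2}{3}\right) 14 = \left(- \frac{1}{6}\right) 14 = - \frac{7}{3} \approx -2.3333$)
$18 j{\left(13 \right)} + \left(-703 + f\right) = 18 \frac{13 + 13^{\frac{3}{2}}}{-1 + 13} - \frac{2116}{3} = 18 \frac{13 + 13 \sqrt{13}}{12} - \frac{2116}{3} = 18 \left(\frac{13}{12} + \frac{13 \sqrt{13}}{12}\right) - \frac{2116}{3} = \left(\frac{39}{2} + \frac{39 \sqrt{13}}{2}\right) - \frac{2116}{3} = - \frac{4115}{6} + \frac{39 \sqrt{13}}{2}$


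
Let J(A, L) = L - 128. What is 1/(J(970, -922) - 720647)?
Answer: -1/721697 ≈ -1.3856e-6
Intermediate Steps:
J(A, L) = -128 + L
1/(J(970, -922) - 720647) = 1/((-128 - 922) - 720647) = 1/(-1050 - 720647) = 1/(-721697) = -1/721697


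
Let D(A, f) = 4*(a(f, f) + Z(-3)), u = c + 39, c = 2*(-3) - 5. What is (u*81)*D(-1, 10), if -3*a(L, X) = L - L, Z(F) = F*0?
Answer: 0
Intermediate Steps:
Z(F) = 0
c = -11 (c = -6 - 5 = -11)
u = 28 (u = -11 + 39 = 28)
a(L, X) = 0 (a(L, X) = -(L - L)/3 = -⅓*0 = 0)
D(A, f) = 0 (D(A, f) = 4*(0 + 0) = 4*0 = 0)
(u*81)*D(-1, 10) = (28*81)*0 = 2268*0 = 0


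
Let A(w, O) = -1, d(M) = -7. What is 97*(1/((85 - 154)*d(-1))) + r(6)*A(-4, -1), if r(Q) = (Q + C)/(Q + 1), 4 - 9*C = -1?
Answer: -1066/1449 ≈ -0.73568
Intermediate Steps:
C = 5/9 (C = 4/9 - ⅑*(-1) = 4/9 + ⅑ = 5/9 ≈ 0.55556)
r(Q) = (5/9 + Q)/(1 + Q) (r(Q) = (Q + 5/9)/(Q + 1) = (5/9 + Q)/(1 + Q))
97*(1/((85 - 154)*d(-1))) + r(6)*A(-4, -1) = 97*(1/((85 - 154)*(-7))) + ((5/9 + 6)/(1 + 6))*(-1) = 97*(-⅐/(-69)) + ((59/9)/7)*(-1) = 97*(-1/69*(-⅐)) + ((⅐)*(59/9))*(-1) = 97*(1/483) + (59/63)*(-1) = 97/483 - 59/63 = -1066/1449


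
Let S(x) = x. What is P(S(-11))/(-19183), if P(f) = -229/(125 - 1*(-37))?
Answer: 229/3107646 ≈ 7.3689e-5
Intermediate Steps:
P(f) = -229/162 (P(f) = -229/(125 + 37) = -229/162)
P(S(-11))/(-19183) = -229/162/(-19183) = -229/162*(-1/19183) = 229/3107646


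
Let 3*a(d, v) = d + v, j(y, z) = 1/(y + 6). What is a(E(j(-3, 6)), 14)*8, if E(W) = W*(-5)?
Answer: 296/9 ≈ 32.889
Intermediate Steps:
j(y, z) = 1/(6 + y)
E(W) = -5*W
a(d, v) = d/3 + v/3 (a(d, v) = (d + v)/3 = d/3 + v/3)
a(E(j(-3, 6)), 14)*8 = ((-5/(6 - 3))/3 + (⅓)*14)*8 = ((-5/3)/3 + 14/3)*8 = ((-5*⅓)/3 + 14/3)*8 = ((⅓)*(-5/3) + 14/3)*8 = (-5/9 + 14/3)*8 = (37/9)*8 = 296/9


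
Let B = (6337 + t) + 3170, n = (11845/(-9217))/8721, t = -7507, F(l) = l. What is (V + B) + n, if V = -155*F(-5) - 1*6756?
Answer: -319998592162/80381457 ≈ -3981.0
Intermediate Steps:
n = -11845/80381457 (n = (11845*(-1/9217))*(1/8721) = -11845/9217*1/8721 = -11845/80381457 ≈ -0.00014736)
B = 2000 (B = (6337 - 7507) + 3170 = -1170 + 3170 = 2000)
V = -5981 (V = -155*(-5) - 1*6756 = 775 - 6756 = -5981)
(V + B) + n = (-5981 + 2000) - 11845/80381457 = -3981 - 11845/80381457 = -319998592162/80381457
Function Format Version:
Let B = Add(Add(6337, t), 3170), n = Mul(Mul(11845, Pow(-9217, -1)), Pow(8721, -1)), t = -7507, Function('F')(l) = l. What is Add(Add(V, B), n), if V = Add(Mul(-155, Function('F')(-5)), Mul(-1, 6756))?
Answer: Rational(-319998592162, 80381457) ≈ -3981.0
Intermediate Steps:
n = Rational(-11845, 80381457) (n = Mul(Mul(11845, Rational(-1, 9217)), Rational(1, 8721)) = Mul(Rational(-11845, 9217), Rational(1, 8721)) = Rational(-11845, 80381457) ≈ -0.00014736)
B = 2000 (B = Add(Add(6337, -7507), 3170) = Add(-1170, 3170) = 2000)
V = -5981 (V = Add(Mul(-155, -5), Mul(-1, 6756)) = Add(775, -6756) = -5981)
Add(Add(V, B), n) = Add(Add(-5981, 2000), Rational(-11845, 80381457)) = Add(-3981, Rational(-11845, 80381457)) = Rational(-319998592162, 80381457)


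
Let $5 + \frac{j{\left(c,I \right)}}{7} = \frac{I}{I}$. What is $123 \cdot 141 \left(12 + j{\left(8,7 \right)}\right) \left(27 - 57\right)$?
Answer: $8324640$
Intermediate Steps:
$j{\left(c,I \right)} = -28$ ($j{\left(c,I \right)} = -35 + 7 \frac{I}{I} = -35 + 7 \cdot 1 = -35 + 7 = -28$)
$123 \cdot 141 \left(12 + j{\left(8,7 \right)}\right) \left(27 - 57\right) = 123 \cdot 141 \left(12 - 28\right) \left(27 - 57\right) = 17343 \left(\left(-16\right) \left(-30\right)\right) = 17343 \cdot 480 = 8324640$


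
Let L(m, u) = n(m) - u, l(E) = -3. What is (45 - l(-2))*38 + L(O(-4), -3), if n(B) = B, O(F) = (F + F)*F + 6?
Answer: 1865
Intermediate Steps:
O(F) = 6 + 2*F² (O(F) = (2*F)*F + 6 = 2*F² + 6 = 6 + 2*F²)
L(m, u) = m - u
(45 - l(-2))*38 + L(O(-4), -3) = (45 - 1*(-3))*38 + ((6 + 2*(-4)²) - 1*(-3)) = (45 + 3)*38 + ((6 + 2*16) + 3) = 48*38 + ((6 + 32) + 3) = 1824 + (38 + 3) = 1824 + 41 = 1865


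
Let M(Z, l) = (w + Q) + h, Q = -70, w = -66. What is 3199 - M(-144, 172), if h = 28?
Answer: 3307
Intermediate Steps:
M(Z, l) = -108 (M(Z, l) = (-66 - 70) + 28 = -136 + 28 = -108)
3199 - M(-144, 172) = 3199 - 1*(-108) = 3199 + 108 = 3307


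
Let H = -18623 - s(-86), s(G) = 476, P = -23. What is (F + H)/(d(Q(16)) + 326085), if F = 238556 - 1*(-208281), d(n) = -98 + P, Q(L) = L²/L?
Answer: 213869/162982 ≈ 1.3122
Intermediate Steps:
H = -19099 (H = -18623 - 1*476 = -18623 - 476 = -19099)
Q(L) = L
d(n) = -121 (d(n) = -98 - 23 = -121)
F = 446837 (F = 238556 + 208281 = 446837)
(F + H)/(d(Q(16)) + 326085) = (446837 - 19099)/(-121 + 326085) = 427738/325964 = 427738*(1/325964) = 213869/162982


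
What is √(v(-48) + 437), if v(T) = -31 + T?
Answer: √358 ≈ 18.921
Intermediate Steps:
√(v(-48) + 437) = √((-31 - 48) + 437) = √(-79 + 437) = √358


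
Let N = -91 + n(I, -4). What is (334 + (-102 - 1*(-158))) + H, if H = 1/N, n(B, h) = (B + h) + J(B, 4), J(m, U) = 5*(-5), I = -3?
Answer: 47969/123 ≈ 389.99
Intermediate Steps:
J(m, U) = -25
n(B, h) = -25 + B + h (n(B, h) = (B + h) - 25 = -25 + B + h)
N = -123 (N = -91 + (-25 - 3 - 4) = -91 - 32 = -123)
H = -1/123 (H = 1/(-123) = -1/123 ≈ -0.0081301)
(334 + (-102 - 1*(-158))) + H = (334 + (-102 - 1*(-158))) - 1/123 = (334 + (-102 + 158)) - 1/123 = (334 + 56) - 1/123 = 390 - 1/123 = 47969/123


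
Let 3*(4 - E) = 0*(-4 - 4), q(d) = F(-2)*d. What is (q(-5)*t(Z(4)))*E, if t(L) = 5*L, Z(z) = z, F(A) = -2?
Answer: 800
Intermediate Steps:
q(d) = -2*d
E = 4 (E = 4 - 0*(-4 - 4) = 4 - 0*(-8) = 4 - 1/3*0 = 4 + 0 = 4)
(q(-5)*t(Z(4)))*E = ((-2*(-5))*(5*4))*4 = (10*20)*4 = 200*4 = 800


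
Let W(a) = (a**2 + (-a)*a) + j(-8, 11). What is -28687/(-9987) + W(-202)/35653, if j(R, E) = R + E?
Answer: 1022807572/356066511 ≈ 2.8725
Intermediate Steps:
j(R, E) = E + R
W(a) = 3 (W(a) = (a**2 + (-a)*a) + (11 - 8) = (a**2 - a**2) + 3 = 0 + 3 = 3)
-28687/(-9987) + W(-202)/35653 = -28687/(-9987) + 3/35653 = -28687*(-1/9987) + 3*(1/35653) = 28687/9987 + 3/35653 = 1022807572/356066511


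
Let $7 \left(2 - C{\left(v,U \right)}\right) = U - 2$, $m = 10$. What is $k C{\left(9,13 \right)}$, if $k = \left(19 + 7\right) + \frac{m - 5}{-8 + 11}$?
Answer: $\frac{83}{7} \approx 11.857$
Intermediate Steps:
$C{\left(v,U \right)} = \frac{16}{7} - \frac{U}{7}$ ($C{\left(v,U \right)} = 2 - \frac{U - 2}{7} = 2 - \frac{-2 + U}{7} = 2 - \left(- \frac{2}{7} + \frac{U}{7}\right) = \frac{16}{7} - \frac{U}{7}$)
$k = \frac{83}{3}$ ($k = \left(19 + 7\right) + \frac{10 - 5}{-8 + 11} = 26 + \frac{5}{3} = \frac{83}{3} \approx 27.667$)
$k C{\left(9,13 \right)} = \frac{83 \left(\frac{16}{7} - \frac{13}{7}\right)}{3} = \frac{83}{3} \cdot \frac{3}{7} = \frac{83}{7}$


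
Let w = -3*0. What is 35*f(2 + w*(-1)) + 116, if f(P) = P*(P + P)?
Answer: 396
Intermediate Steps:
w = 0
f(P) = 2*P**2 (f(P) = P*(2*P) = 2*P**2)
35*f(2 + w*(-1)) + 116 = 35*(2*(2 + 0*(-1))**2) + 116 = 35*(2*(2 + 0)**2) + 116 = 35*(2*2**2) + 116 = 35*(2*4) + 116 = 35*8 + 116 = 280 + 116 = 396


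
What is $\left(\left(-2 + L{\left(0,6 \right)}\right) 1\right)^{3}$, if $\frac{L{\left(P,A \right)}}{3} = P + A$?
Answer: $4096$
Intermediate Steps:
$L{\left(P,A \right)} = 3 A + 3 P$ ($L{\left(P,A \right)} = 3 \left(P + A\right) = 3 \left(A + P\right) = 3 A + 3 P$)
$\left(\left(-2 + L{\left(0,6 \right)}\right) 1\right)^{3} = \left(\left(-2 + \left(3 \cdot 6 + 3 \cdot 0\right)\right) 1\right)^{3} = \left(\left(-2 + \left(18 + 0\right)\right) 1\right)^{3} = \left(\left(-2 + 18\right) 1\right)^{3} = \left(16 \cdot 1\right)^{3} = 16^{3} = 4096$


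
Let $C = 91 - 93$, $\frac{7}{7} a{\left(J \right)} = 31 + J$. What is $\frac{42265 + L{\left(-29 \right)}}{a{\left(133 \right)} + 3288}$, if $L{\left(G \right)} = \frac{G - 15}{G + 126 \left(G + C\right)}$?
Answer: $\frac{166312819}{13583620} \approx 12.244$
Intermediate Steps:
$a{\left(J \right)} = 31 + J$
$C = -2$
$L{\left(G \right)} = \frac{-15 + G}{-252 + 127 G}$ ($L{\left(G \right)} = \frac{G - 15}{G + 126 \left(G - 2\right)} = \frac{-15 + G}{G + 126 \left(-2 + G\right)} = \frac{-15 + G}{G + \left(-252 + 126 G\right)} = \frac{-15 + G}{-252 + 127 G}$)
$\frac{42265 + L{\left(-29 \right)}}{a{\left(133 \right)} + 3288} = \frac{42265 + \frac{-15 - 29}{-252 + 127 \left(-29\right)}}{\left(31 + 133\right) + 3288} = \frac{42265 + \frac{1}{-252 - 3683} \left(-44\right)}{164 + 3288} = \frac{42265 + \frac{1}{-3935} \left(-44\right)}{3452} = \left(42265 - - \frac{44}{3935}\right) \frac{1}{3452} = \left(42265 + \frac{44}{3935}\right) \frac{1}{3452} = \frac{166312819}{3935} \cdot \frac{1}{3452} = \frac{166312819}{13583620}$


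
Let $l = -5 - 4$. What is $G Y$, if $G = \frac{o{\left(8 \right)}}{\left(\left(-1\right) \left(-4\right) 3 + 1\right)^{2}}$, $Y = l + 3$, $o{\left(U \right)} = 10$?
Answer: $- \frac{60}{169} \approx -0.35503$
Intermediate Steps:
$l = -9$ ($l = -5 - 4 = -9$)
$Y = -6$ ($Y = -9 + 3 = -6$)
$G = \frac{10}{169}$ ($G = \frac{10}{\left(\left(-1\right) \left(-4\right) 3 + 1\right)^{2}} = \frac{10}{\left(4 \cdot 3 + 1\right)^{2}} = \frac{10}{\left(12 + 1\right)^{2}} = \frac{10}{13^{2}} = \frac{10}{169} \approx 0.059172$)
$G Y = \frac{10}{169} \left(-6\right) = - \frac{60}{169}$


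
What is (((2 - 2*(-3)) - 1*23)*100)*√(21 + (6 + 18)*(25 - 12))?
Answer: -4500*√37 ≈ -27372.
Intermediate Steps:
(((2 - 2*(-3)) - 1*23)*100)*√(21 + (6 + 18)*(25 - 12)) = (((2 + 6) - 23)*100)*√(21 + 24*13) = ((8 - 23)*100)*√(21 + 312) = (-15*100)*√333 = -4500*√37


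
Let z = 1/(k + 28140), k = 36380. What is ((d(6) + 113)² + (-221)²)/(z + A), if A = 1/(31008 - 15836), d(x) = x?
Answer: 15418124128720/19923 ≈ 7.7389e+8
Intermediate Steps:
z = 1/64520 (z = 1/(36380 + 28140) = 1/64520 ≈ 1.5499e-5)
A = 1/15172 ≈ 6.5911e-5
((d(6) + 113)² + (-221)²)/(z + A) = ((6 + 113)² + (-221)²)/(1/64520 + 1/15172) = (119² + 48841)/(19923/244724360) = (14161 + 48841)*(244724360/19923) = 63002*(244724360/19923) = 15418124128720/19923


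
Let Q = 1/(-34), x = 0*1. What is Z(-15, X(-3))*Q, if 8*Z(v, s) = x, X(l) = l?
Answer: 0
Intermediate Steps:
x = 0
Z(v, s) = 0 (Z(v, s) = (⅛)*0 = 0)
Q = -1/34 ≈ -0.029412
Z(-15, X(-3))*Q = 0*(-1/34) = 0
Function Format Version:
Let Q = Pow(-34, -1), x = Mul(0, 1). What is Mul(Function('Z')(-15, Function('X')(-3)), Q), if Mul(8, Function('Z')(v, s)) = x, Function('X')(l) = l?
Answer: 0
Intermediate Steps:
x = 0
Function('Z')(v, s) = 0 (Function('Z')(v, s) = Mul(Rational(1, 8), 0) = 0)
Q = Rational(-1, 34) ≈ -0.029412
Mul(Function('Z')(-15, Function('X')(-3)), Q) = Mul(0, Rational(-1, 34)) = 0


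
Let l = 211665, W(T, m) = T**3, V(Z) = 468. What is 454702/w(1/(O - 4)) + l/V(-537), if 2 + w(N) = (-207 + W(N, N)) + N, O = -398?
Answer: -3650199851860961/2118137810412 ≈ -1723.3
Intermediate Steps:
w(N) = -209 + N + N**3 (w(N) = -2 + ((-207 + N**3) + N) = -2 + (-207 + N + N**3) = -209 + N + N**3)
454702/w(1/(O - 4)) + l/V(-537) = 454702/(-209 + 1/(-398 - 4) + (1/(-398 - 4))**3) + 211665/468 = 454702/(-209 + 1/(-402) + (1/(-402))**3) + 211665*(1/468) = 454702/(-209 - 1/402 + (-1/402)**3) + 70555/156 = 454702/(-209 - 1/402 - 1/64964808) + 70555/156 = 454702/(-13577806477/64964808) + 70555/156 = 454702*(-64964808/13577806477) + 70555/156 = -29539628127216/13577806477 + 70555/156 = -3650199851860961/2118137810412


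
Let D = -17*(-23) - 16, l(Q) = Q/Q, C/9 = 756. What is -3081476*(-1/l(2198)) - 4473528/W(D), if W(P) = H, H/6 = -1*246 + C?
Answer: 10103787010/3279 ≈ 3.0814e+6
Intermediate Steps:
C = 6804 (C = 9*756 = 6804)
l(Q) = 1
D = 375 (D = 391 - 16 = 375)
H = 39348 (H = 6*(-1*246 + 6804) = 6*(-246 + 6804) = 6*6558 = 39348)
W(P) = 39348
-3081476*(-1/l(2198)) - 4473528/W(D) = -3081476/((-1*1)) - 4473528/39348 = -3081476/(-1) - 4473528*1/39348 = -3081476*(-1) - 372794/3279 = 3081476 - 372794/3279 = 10103787010/3279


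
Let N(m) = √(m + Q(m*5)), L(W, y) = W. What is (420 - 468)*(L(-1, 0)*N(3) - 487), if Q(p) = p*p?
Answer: 23376 + 96*√57 ≈ 24101.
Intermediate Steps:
Q(p) = p²
N(m) = √(m + 25*m²) (N(m) = √(m + (m*5)²) = √(m + (5*m)²) = √(m + 25*m²))
(420 - 468)*(L(-1, 0)*N(3) - 487) = (420 - 468)*(-√(3*(1 + 25*3)) - 487) = -48*(-√(3*(1 + 75)) - 487) = -48*(-√(3*76) - 487) = -48*(-√228 - 487) = -48*(-2*√57 - 487) = -48*(-487 - 2*√57) = 23376 + 96*√57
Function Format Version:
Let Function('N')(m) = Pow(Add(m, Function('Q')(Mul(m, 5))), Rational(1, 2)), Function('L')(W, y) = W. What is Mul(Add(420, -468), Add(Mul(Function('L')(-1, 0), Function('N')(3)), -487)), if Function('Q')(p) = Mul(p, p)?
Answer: Add(23376, Mul(96, Pow(57, Rational(1, 2)))) ≈ 24101.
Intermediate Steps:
Function('Q')(p) = Pow(p, 2)
Function('N')(m) = Pow(Add(m, Mul(25, Pow(m, 2))), Rational(1, 2)) (Function('N')(m) = Pow(Add(m, Pow(Mul(m, 5), 2)), Rational(1, 2)) = Pow(Add(m, Pow(Mul(5, m), 2)), Rational(1, 2)) = Pow(Add(m, Mul(25, Pow(m, 2))), Rational(1, 2)))
Mul(Add(420, -468), Add(Mul(Function('L')(-1, 0), Function('N')(3)), -487)) = Mul(Add(420, -468), Add(Mul(-1, Pow(Mul(3, Add(1, Mul(25, 3))), Rational(1, 2))), -487)) = Mul(-48, Add(Mul(-1, Pow(Mul(3, Add(1, 75)), Rational(1, 2))), -487)) = Mul(-48, Add(Mul(-1, Pow(Mul(3, 76), Rational(1, 2))), -487)) = Mul(-48, Add(Mul(-1, Pow(228, Rational(1, 2))), -487)) = Mul(-48, Add(Mul(-1, Mul(2, Pow(57, Rational(1, 2)))), -487)) = Mul(-48, Add(Mul(-2, Pow(57, Rational(1, 2))), -487)) = Mul(-48, Add(-487, Mul(-2, Pow(57, Rational(1, 2))))) = Add(23376, Mul(96, Pow(57, Rational(1, 2))))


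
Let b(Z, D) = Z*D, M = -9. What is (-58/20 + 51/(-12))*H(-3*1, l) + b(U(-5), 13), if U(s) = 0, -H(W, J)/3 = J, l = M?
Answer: -3861/20 ≈ -193.05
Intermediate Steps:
l = -9
H(W, J) = -3*J
b(Z, D) = D*Z
(-58/20 + 51/(-12))*H(-3*1, l) + b(U(-5), 13) = (-58/20 + 51/(-12))*(-3*(-9)) + 13*0 = (-58*1/20 + 51*(-1/12))*27 + 0 = (-29/10 - 17/4)*27 + 0 = -143/20*27 + 0 = -3861/20 + 0 = -3861/20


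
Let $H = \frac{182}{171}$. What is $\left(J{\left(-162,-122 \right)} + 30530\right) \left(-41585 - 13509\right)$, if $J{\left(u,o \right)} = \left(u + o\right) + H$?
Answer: $- \frac{284959831312}{171} \approx -1.6664 \cdot 10^{9}$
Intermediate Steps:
$H = \frac{182}{171}$ ($H = 182 \cdot \frac{1}{171} = \frac{182}{171} \approx 1.0643$)
$J{\left(u,o \right)} = \frac{182}{171} + o + u$ ($J{\left(u,o \right)} = \left(u + o\right) + \frac{182}{171} = \left(o + u\right) + \frac{182}{171} = \frac{182}{171} + o + u$)
$\left(J{\left(-162,-122 \right)} + 30530\right) \left(-41585 - 13509\right) = \left(\left(\frac{182}{171} - 122 - 162\right) + 30530\right) \left(-41585 - 13509\right) = \left(- \frac{48382}{171} + 30530\right) \left(-55094\right) = \frac{5172248}{171} \left(-55094\right) = - \frac{284959831312}{171}$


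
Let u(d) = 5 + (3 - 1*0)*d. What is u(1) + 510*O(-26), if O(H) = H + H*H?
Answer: 331508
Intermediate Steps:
O(H) = H + H**2
u(d) = 5 + 3*d (u(d) = 5 + (3 + 0)*d = 5 + 3*d)
u(1) + 510*O(-26) = (5 + 3*1) + 510*(-26*(1 - 26)) = (5 + 3) + 510*(-26*(-25)) = 8 + 510*650 = 8 + 331500 = 331508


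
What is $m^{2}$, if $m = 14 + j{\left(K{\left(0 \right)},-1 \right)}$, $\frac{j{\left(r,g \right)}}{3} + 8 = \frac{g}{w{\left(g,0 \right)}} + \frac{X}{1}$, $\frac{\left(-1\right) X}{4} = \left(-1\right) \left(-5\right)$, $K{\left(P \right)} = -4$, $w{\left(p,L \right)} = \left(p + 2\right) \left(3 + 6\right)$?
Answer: $\frac{44521}{9} \approx 4946.8$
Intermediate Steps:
$w{\left(p,L \right)} = 18 + 9 p$ ($w{\left(p,L \right)} = \left(2 + p\right) 9 = 18 + 9 p$)
$X = -20$ ($X = - 4 \left(\left(-1\right) \left(-5\right)\right) = \left(-4\right) 5 = -20$)
$j{\left(r,g \right)} = -84 + \frac{3 g}{18 + 9 g}$ ($j{\left(r,g \right)} = -24 + 3 \left(\frac{g}{18 + 9 g} - \frac{20}{1}\right) = -24 + 3 \left(\frac{g}{18 + 9 g} - 20\right) = -24 + 3 \left(-20 + \frac{g}{18 + 9 g}\right) = -24 + \left(-60 + \frac{3 g}{18 + 9 g}\right) = -84 + \frac{3 g}{18 + 9 g}$)
$m = - \frac{211}{3}$ ($m = 14 + \frac{-504 - -251}{3 \left(2 - 1\right)} = 14 + \frac{-504 + 251}{3 \cdot 1} = 14 + \frac{1}{3} \cdot 1 \left(-253\right) = 14 - \frac{253}{3} = - \frac{211}{3} \approx -70.333$)
$m^{2} = \left(- \frac{211}{3}\right)^{2} = \frac{44521}{9}$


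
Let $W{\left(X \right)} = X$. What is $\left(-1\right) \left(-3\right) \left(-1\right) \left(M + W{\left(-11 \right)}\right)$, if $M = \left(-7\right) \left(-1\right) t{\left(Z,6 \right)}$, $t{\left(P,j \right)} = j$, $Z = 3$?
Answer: $-93$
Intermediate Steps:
$M = 42$ ($M = \left(-7\right) \left(-1\right) 6 = 7 \cdot 6 = 42$)
$\left(-1\right) \left(-3\right) \left(-1\right) \left(M + W{\left(-11 \right)}\right) = \left(-1\right) \left(-3\right) \left(-1\right) \left(42 - 11\right) = 3 \left(-1\right) 31 = \left(-3\right) 31 = -93$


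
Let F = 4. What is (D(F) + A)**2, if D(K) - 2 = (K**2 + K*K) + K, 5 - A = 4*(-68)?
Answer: 99225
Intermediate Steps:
A = 277 (A = 5 - 4*(-68) = 5 - 1*(-272) = 5 + 272 = 277)
D(K) = 2 + K + 2*K**2 (D(K) = 2 + ((K**2 + K*K) + K) = 2 + ((K**2 + K**2) + K) = 2 + (2*K**2 + K) = 2 + (K + 2*K**2) = 2 + K + 2*K**2)
(D(F) + A)**2 = ((2 + 4 + 2*4**2) + 277)**2 = ((2 + 4 + 2*16) + 277)**2 = ((2 + 4 + 32) + 277)**2 = (38 + 277)**2 = 315**2 = 99225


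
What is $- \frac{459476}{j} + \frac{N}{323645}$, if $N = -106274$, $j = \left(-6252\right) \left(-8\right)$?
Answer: $- \frac{5500803943}{578122440} \approx -9.515$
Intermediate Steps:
$j = 50016$
$- \frac{459476}{j} + \frac{N}{323645} = - \frac{459476}{50016} - \frac{106274}{323645} = \left(-459476\right) \frac{1}{50016} - \frac{15182}{46235} = - \frac{114869}{12504} - \frac{15182}{46235} = - \frac{5500803943}{578122440}$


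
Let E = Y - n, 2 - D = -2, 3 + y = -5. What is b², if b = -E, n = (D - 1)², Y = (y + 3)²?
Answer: 256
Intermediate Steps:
y = -8 (y = -3 - 5 = -8)
D = 4 (D = 2 - 1*(-2) = 2 + 2 = 4)
Y = 25 (Y = (-8 + 3)² = (-5)² = 25)
n = 9 (n = (4 - 1)² = 3² = 9)
E = 16 (E = 25 - 1*9 = 25 - 9 = 16)
b = -16 (b = -1*16 = -16)
b² = (-16)² = 256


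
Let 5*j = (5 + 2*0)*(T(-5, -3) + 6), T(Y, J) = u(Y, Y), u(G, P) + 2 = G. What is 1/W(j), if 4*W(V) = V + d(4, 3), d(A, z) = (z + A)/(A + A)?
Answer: -32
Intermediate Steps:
u(G, P) = -2 + G
T(Y, J) = -2 + Y
d(A, z) = (A + z)/(2*A) (d(A, z) = (A + z)/((2*A)) = (A + z)*(1/(2*A)) = (A + z)/(2*A))
j = -1 (j = ((5 + 2*0)*((-2 - 5) + 6))/5 = ((5 + 0)*(-7 + 6))/5 = (5*(-1))/5 = (⅕)*(-5) = -1)
W(V) = 7/32 + V/4 (W(V) = (V + (½)*(4 + 3)/4)/4 = (V + (½)*(¼)*7)/4 = (V + 7/8)/4 = (7/8 + V)/4 = 7/32 + V/4)
1/W(j) = 1/(7/32 + (¼)*(-1)) = 1/(7/32 - ¼) = 1/(-1/32) = -32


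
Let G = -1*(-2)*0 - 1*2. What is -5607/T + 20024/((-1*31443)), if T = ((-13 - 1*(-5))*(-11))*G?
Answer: 172776677/5533968 ≈ 31.221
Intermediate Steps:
G = -2 (G = 2*0 - 2 = 0 - 2 = -2)
T = -176 (T = ((-13 - 1*(-5))*(-11))*(-2) = ((-13 + 5)*(-11))*(-2) = -8*(-11)*(-2) = 88*(-2) = -176)
-5607/T + 20024/((-1*31443)) = -5607/(-176) + 20024/((-1*31443)) = -5607*(-1/176) + 20024/(-31443) = 5607/176 + 20024*(-1/31443) = 5607/176 - 20024/31443 = 172776677/5533968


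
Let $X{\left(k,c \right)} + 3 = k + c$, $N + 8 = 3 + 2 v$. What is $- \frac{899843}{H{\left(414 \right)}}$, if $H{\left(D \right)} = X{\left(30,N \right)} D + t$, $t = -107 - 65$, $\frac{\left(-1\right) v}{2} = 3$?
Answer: $- \frac{899843}{3968} \approx -226.77$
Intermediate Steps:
$v = -6$ ($v = \left(-2\right) 3 = -6$)
$t = -172$ ($t = -107 - 65 = -172$)
$N = -17$ ($N = -8 + \left(3 + 2 \left(-6\right)\right) = -8 + \left(3 - 12\right) = -8 - 9 = -17$)
$X{\left(k,c \right)} = -3 + c + k$ ($X{\left(k,c \right)} = -3 + \left(k + c\right) = -3 + \left(c + k\right) = -3 + c + k$)
$H{\left(D \right)} = -172 + 10 D$ ($H{\left(D \right)} = \left(-3 - 17 + 30\right) D - 172 = 10 D - 172 = -172 + 10 D$)
$- \frac{899843}{H{\left(414 \right)}} = - \frac{899843}{-172 + 10 \cdot 414} = - \frac{899843}{-172 + 4140} = - \frac{899843}{3968}$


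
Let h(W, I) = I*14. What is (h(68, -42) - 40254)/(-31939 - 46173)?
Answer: 20421/39056 ≈ 0.52286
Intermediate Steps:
h(W, I) = 14*I
(h(68, -42) - 40254)/(-31939 - 46173) = (14*(-42) - 40254)/(-31939 - 46173) = (-588 - 40254)/(-78112) = -40842*(-1/78112) = 20421/39056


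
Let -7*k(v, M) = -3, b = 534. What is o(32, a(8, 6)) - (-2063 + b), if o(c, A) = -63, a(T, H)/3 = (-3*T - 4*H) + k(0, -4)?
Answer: 1466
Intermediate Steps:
k(v, M) = 3/7 (k(v, M) = -⅐*(-3) = 3/7)
a(T, H) = 9/7 - 12*H - 9*T (a(T, H) = 3*((-3*T - 4*H) + 3/7) = 3*((-4*H - 3*T) + 3/7) = 3*(3/7 - 4*H - 3*T) = 9/7 - 12*H - 9*T)
o(32, a(8, 6)) - (-2063 + b) = -63 - (-2063 + 534) = -63 - 1*(-1529) = -63 + 1529 = 1466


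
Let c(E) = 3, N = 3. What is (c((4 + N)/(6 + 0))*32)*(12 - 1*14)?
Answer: -192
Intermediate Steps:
(c((4 + N)/(6 + 0))*32)*(12 - 1*14) = (3*32)*(12 - 1*14) = 96*(12 - 14) = 96*(-2) = -192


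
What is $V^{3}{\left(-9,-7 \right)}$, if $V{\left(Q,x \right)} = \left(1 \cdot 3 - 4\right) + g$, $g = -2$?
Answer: $-27$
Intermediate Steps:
$V{\left(Q,x \right)} = -3$ ($V{\left(Q,x \right)} = \left(1 \cdot 3 - 4\right) - 2 = \left(3 - 4\right) - 2 = -1 - 2 = -3$)
$V^{3}{\left(-9,-7 \right)} = \left(-3\right)^{3} = -27$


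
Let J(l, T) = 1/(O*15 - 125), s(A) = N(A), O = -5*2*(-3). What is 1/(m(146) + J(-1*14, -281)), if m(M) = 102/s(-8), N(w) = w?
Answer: -1300/16571 ≈ -0.078450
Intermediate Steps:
O = 30 (O = -10*(-3) = 30)
s(A) = A
m(M) = -51/4 (m(M) = 102/(-8) = 102*(-⅛) = -51/4)
J(l, T) = 1/325 (J(l, T) = 1/(30*15 - 125) = 1/(450 - 125) = 1/325)
1/(m(146) + J(-1*14, -281)) = 1/(-51/4 + 1/325) = 1/(-16571/1300) = -1300/16571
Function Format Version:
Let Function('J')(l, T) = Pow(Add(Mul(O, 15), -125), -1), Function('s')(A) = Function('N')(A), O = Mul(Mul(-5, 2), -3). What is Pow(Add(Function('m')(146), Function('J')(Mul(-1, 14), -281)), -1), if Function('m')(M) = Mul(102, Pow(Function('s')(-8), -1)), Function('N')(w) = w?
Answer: Rational(-1300, 16571) ≈ -0.078450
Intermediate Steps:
O = 30 (O = Mul(-10, -3) = 30)
Function('s')(A) = A
Function('m')(M) = Rational(-51, 4) (Function('m')(M) = Mul(102, Pow(-8, -1)) = Mul(102, Rational(-1, 8)) = Rational(-51, 4))
Function('J')(l, T) = Rational(1, 325) (Function('J')(l, T) = Pow(Add(Mul(30, 15), -125), -1) = Pow(Add(450, -125), -1) = Pow(325, -1) = Rational(1, 325))
Pow(Add(Function('m')(146), Function('J')(Mul(-1, 14), -281)), -1) = Pow(Add(Rational(-51, 4), Rational(1, 325)), -1) = Pow(Rational(-16571, 1300), -1) = Rational(-1300, 16571)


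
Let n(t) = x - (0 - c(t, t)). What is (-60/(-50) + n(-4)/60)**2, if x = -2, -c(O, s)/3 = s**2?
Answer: 121/900 ≈ 0.13444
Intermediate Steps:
c(O, s) = -3*s**2
n(t) = -2 - 3*t**2 (n(t) = -2 - (0 - (-3)*t**2) = -2 - (0 + 3*t**2) = -2 - 3*t**2)
(-60/(-50) + n(-4)/60)**2 = (-60/(-50) + (-2 - 3*(-4)**2)/60)**2 = (-60*(-1/50) + (-2 - 3*16)*(1/60))**2 = (6/5 + (-2 - 48)*(1/60))**2 = (6/5 - 50*1/60)**2 = (6/5 - 5/6)**2 = (11/30)**2 = 121/900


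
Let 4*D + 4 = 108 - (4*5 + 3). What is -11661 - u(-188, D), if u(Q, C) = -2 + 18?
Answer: -11677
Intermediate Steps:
D = 81/4 (D = -1 + (108 - (4*5 + 3))/4 = -1 + (108 - (20 + 3))/4 = -1 + (108 - 1*23)/4 = -1 + (108 - 23)/4 = -1 + (1/4)*85 = -1 + 85/4 = 81/4 ≈ 20.250)
u(Q, C) = 16
-11661 - u(-188, D) = -11661 - 1*16 = -11661 - 16 = -11677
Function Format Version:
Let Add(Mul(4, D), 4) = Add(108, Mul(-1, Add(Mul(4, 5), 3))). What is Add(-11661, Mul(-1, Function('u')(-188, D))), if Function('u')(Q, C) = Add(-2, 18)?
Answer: -11677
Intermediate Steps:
D = Rational(81, 4) (D = Add(-1, Mul(Rational(1, 4), Add(108, Mul(-1, Add(Mul(4, 5), 3))))) = Add(-1, Mul(Rational(1, 4), Add(108, Mul(-1, Add(20, 3))))) = Add(-1, Mul(Rational(1, 4), Add(108, Mul(-1, 23)))) = Add(-1, Mul(Rational(1, 4), Add(108, -23))) = Add(-1, Mul(Rational(1, 4), 85)) = Add(-1, Rational(85, 4)) = Rational(81, 4) ≈ 20.250)
Function('u')(Q, C) = 16
Add(-11661, Mul(-1, Function('u')(-188, D))) = Add(-11661, Mul(-1, 16)) = Add(-11661, -16) = -11677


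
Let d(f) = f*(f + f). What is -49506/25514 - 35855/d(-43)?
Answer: -548938829/47175386 ≈ -11.636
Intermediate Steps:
d(f) = 2*f² (d(f) = f*(2*f) = 2*f²)
-49506/25514 - 35855/d(-43) = -49506/25514 - 35855/(2*(-43)²) = -49506*1/25514 - 35855/(2*1849) = -24753/12757 - 35855/3698 = -548938829/47175386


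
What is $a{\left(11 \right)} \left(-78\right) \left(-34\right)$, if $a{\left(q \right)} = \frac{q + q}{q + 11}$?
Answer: $2652$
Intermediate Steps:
$a{\left(q \right)} = \frac{2 q}{11 + q}$
$a{\left(11 \right)} \left(-78\right) \left(-34\right) = 2 \cdot 11 \frac{1}{11 + 11} \left(-78\right) \left(-34\right) = 2 \cdot 11 \cdot \frac{1}{22} \left(-78\right) \left(-34\right) = 1 \left(-78\right) \left(-34\right) = \left(-78\right) \left(-34\right) = 2652$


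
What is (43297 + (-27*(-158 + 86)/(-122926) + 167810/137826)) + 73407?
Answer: 494316519675755/4235599719 ≈ 1.1671e+5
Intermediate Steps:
(43297 + (-27*(-158 + 86)/(-122926) + 167810/137826)) + 73407 = (43297 + (-27*(-72)*(-1/122926) + 167810*(1/137826))) + 73407 = (43297 + (1944*(-1/122926) + 83905/68913)) + 73407 = (43297 + (-972/61463 + 83905/68913)) + 73407 = (43297 + 5090069579/4235599719) + 73407 = 183393851103122/4235599719 + 73407 = 494316519675755/4235599719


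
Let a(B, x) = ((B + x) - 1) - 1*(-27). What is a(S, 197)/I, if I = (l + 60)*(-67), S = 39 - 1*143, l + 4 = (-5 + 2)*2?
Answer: -119/3350 ≈ -0.035522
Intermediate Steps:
l = -10 (l = -4 + (-5 + 2)*2 = -4 - 3*2 = -4 - 6 = -10)
S = -104 (S = 39 - 143 = -104)
I = -3350 (I = (-10 + 60)*(-67) = 50*(-67) = -3350)
a(B, x) = 26 + B + x (a(B, x) = (-1 + B + x) + 27 = 26 + B + x)
a(S, 197)/I = (26 - 104 + 197)/(-3350) = 119*(-1/3350) = -119/3350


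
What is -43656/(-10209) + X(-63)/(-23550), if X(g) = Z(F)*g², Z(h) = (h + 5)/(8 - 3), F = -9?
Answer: 294587338/66783875 ≈ 4.4111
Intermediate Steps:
Z(h) = 1 + h/5 (Z(h) = (5 + h)/5 = (5 + h)*(⅕) = 1 + h/5)
X(g) = -4*g²/5 (X(g) = (1 + (⅕)*(-9))*g² = (1 - 9/5)*g² = -4*g²/5)
-43656/(-10209) + X(-63)/(-23550) = -43656/(-10209) - ⅘*(-63)²/(-23550) = -43656*(-1/10209) - ⅘*3969*(-1/23550) = 14552/3403 - 15876/5*(-1/23550) = 14552/3403 + 2646/19625 = 294587338/66783875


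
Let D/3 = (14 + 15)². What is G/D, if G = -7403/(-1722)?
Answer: 7403/4344606 ≈ 0.0017040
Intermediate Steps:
D = 2523 (D = 3*(14 + 15)² = 3*29² = 3*841 = 2523)
G = 7403/1722 (G = -7403*(-1/1722) = 7403/1722 ≈ 4.2991)
G/D = (7403/1722)/2523 = (7403/1722)*(1/2523) = 7403/4344606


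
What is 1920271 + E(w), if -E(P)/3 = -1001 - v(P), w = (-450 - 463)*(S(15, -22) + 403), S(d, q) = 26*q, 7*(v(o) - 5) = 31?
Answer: 13463116/7 ≈ 1.9233e+6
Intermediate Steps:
v(o) = 66/7 (v(o) = 5 + (⅐)*31 = 5 + 31/7 = 66/7)
w = 154297 (w = (-450 - 463)*(26*(-22) + 403) = -913*(-572 + 403) = -913*(-169) = 154297)
E(P) = 21219/7 (E(P) = -3*(-1001 - 1*66/7) = -3*(-1001 - 66/7) = -3*(-7073/7) = 21219/7)
1920271 + E(w) = 1920271 + 21219/7 = 13463116/7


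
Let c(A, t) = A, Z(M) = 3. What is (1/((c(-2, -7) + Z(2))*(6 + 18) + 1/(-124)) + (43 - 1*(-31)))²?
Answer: 48520635076/8850625 ≈ 5482.2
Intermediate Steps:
(1/((c(-2, -7) + Z(2))*(6 + 18) + 1/(-124)) + (43 - 1*(-31)))² = (1/((-2 + 3)*(6 + 18) + 1/(-124)) + (43 - 1*(-31)))² = (1/(1*24 - 1/124) + (43 + 31))² = (1/(24 - 1/124) + 74)² = (1/(2975/124) + 74)² = (124/2975 + 74)² = (220274/2975)² = 48520635076/8850625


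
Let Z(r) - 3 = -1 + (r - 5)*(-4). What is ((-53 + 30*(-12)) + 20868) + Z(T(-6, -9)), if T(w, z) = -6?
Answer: 20501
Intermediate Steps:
Z(r) = 22 - 4*r (Z(r) = 3 + (-1 + (r - 5)*(-4)) = 3 + (-1 + (-5 + r)*(-4)) = 3 + (-1 + (20 - 4*r)) = 3 + (19 - 4*r) = 22 - 4*r)
((-53 + 30*(-12)) + 20868) + Z(T(-6, -9)) = ((-53 + 30*(-12)) + 20868) + (22 - 4*(-6)) = ((-53 - 360) + 20868) + (22 + 24) = (-413 + 20868) + 46 = 20455 + 46 = 20501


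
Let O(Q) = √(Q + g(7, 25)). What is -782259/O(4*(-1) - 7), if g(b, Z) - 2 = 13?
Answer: -782259/2 ≈ -3.9113e+5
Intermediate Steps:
g(b, Z) = 15 (g(b, Z) = 2 + 13 = 15)
O(Q) = √(15 + Q) (O(Q) = √(Q + 15) = √(15 + Q))
-782259/O(4*(-1) - 7) = -782259/√(15 + (4*(-1) - 7)) = -782259/√(15 + (-4 - 7)) = -782259/√(15 - 11) = -782259/(√4) = -782259/2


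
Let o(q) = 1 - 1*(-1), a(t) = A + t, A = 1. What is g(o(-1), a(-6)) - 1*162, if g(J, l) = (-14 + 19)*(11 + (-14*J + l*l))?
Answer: -122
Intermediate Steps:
a(t) = 1 + t
o(q) = 2 (o(q) = 1 + 1 = 2)
g(J, l) = 55 - 70*J + 5*l² (g(J, l) = 5*(11 + (-14*J + l²)) = 5*(11 + (l² - 14*J)) = 5*(11 + l² - 14*J) = 55 - 70*J + 5*l²)
g(o(-1), a(-6)) - 1*162 = (55 - 70*2 + 5*(1 - 6)²) - 1*162 = (55 - 140 + 5*(-5)²) - 162 = (55 - 140 + 5*25) - 162 = (55 - 140 + 125) - 162 = 40 - 162 = -122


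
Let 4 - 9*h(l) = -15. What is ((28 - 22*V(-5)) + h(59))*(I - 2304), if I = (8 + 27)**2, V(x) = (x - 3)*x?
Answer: 8253271/9 ≈ 9.1703e+5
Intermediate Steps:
h(l) = 19/9 (h(l) = 4/9 - 1/9*(-15) = 4/9 + 5/3 = 19/9)
V(x) = x*(-3 + x) (V(x) = (-3 + x)*x = x*(-3 + x))
I = 1225 (I = 35**2 = 1225)
((28 - 22*V(-5)) + h(59))*(I - 2304) = ((28 - (-110)*(-3 - 5)) + 19/9)*(1225 - 2304) = ((28 - (-110)*(-8)) + 19/9)*(-1079) = ((28 - 22*40) + 19/9)*(-1079) = ((28 - 880) + 19/9)*(-1079) = (-852 + 19/9)*(-1079) = -7649/9*(-1079) = 8253271/9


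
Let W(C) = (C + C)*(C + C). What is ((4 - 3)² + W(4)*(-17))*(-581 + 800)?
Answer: -238053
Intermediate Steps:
W(C) = 4*C² (W(C) = (2*C)*(2*C) = 4*C²)
((4 - 3)² + W(4)*(-17))*(-581 + 800) = ((4 - 3)² + (4*4²)*(-17))*(-581 + 800) = (1² + (4*16)*(-17))*219 = (1 + 64*(-17))*219 = (1 - 1088)*219 = -1087*219 = -238053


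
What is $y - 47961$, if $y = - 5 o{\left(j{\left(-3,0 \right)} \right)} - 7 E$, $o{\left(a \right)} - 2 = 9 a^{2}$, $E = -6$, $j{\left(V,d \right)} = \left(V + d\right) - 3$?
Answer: $-49549$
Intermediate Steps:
$j{\left(V,d \right)} = -3 + V + d$
$o{\left(a \right)} = 2 + 9 a^{2}$
$y = -1588$ ($y = - 5 \left(2 + 9 \left(-3 - 3 + 0\right)^{2}\right) - -42 = - 5 \left(2 + 9 \left(-6\right)^{2}\right) + 42 = - 5 \left(2 + 9 \cdot 36\right) + 42 = - 5 \left(2 + 324\right) + 42 = \left(-5\right) 326 + 42 = -1630 + 42 = -1588$)
$y - 47961 = -1588 - 47961 = -49549$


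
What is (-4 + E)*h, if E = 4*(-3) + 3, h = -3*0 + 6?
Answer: -78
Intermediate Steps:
h = 6 (h = 0 + 6 = 6)
E = -9 (E = -12 + 3 = -9)
(-4 + E)*h = (-4 - 9)*6 = -13*6 = -78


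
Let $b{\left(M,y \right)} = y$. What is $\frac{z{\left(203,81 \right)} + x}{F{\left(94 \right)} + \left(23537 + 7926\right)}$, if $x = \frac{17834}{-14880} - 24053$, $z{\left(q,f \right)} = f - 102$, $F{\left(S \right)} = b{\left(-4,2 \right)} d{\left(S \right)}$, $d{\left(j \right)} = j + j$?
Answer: $- \frac{179119477}{236882160} \approx -0.75615$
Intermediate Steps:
$d{\left(j \right)} = 2 j$
$F{\left(S \right)} = 4 S$ ($F{\left(S \right)} = 2 \cdot 2 S = 4 S$)
$z{\left(q,f \right)} = -102 + f$
$x = - \frac{178963237}{7440}$ ($x = 17834 \left(- \frac{1}{14880}\right) - 24053 = - \frac{8917}{7440} - 24053 = - \frac{178963237}{7440} \approx -24054.0$)
$\frac{z{\left(203,81 \right)} + x}{F{\left(94 \right)} + \left(23537 + 7926\right)} = \frac{\left(-102 + 81\right) - \frac{178963237}{7440}}{4 \cdot 94 + \left(23537 + 7926\right)} = \frac{-21 - \frac{178963237}{7440}}{376 + 31463} = - \frac{179119477}{7440 \cdot 31839} = \left(- \frac{179119477}{7440}\right) \frac{1}{31839} = - \frac{179119477}{236882160}$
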